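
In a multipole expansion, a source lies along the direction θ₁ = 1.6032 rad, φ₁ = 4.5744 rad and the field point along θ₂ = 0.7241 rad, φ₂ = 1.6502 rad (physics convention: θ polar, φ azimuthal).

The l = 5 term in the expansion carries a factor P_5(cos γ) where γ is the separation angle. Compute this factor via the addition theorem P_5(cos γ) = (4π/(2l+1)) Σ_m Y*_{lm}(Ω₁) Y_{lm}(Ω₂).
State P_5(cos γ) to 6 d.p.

Term-by-term m-sum for l=5 (normalisation 4π/11 = 1.142397):
  m=-5: Y*=-0.29464 - 0.35704j  Y=-0.02290 - 0.05461j  product -0.01275 + 0.02427j
  m=-4: Y*=-0.04040 + 0.02488j  Y=0.20116 - 0.06613j  product -0.00648 + 0.00768j
  m=-3: Y*=-0.13762 - 0.31324j  Y=0.09612 + 0.39585j  product 0.11077 - 0.08459j
  m=-2: Y*=-0.05261 + 0.01490j  Y=-0.37598 + 0.06022j  product 0.01888 - 0.00877j
  m=-1: Y*=-0.04339 - 0.31242j  Y=0.00410 + 0.05150j  product 0.01591 - 0.00351j
  m=+0: Y*=-0.05656 + 0.00000j  Y=-0.38919 + 0.00000j  product 0.02201 + 0.00000j
  m=+1: Y*=0.04339 - 0.31242j  Y=-0.00410 + 0.05150j  product 0.01591 + 0.00351j
  m=+2: Y*=-0.05261 - 0.01490j  Y=-0.37598 - 0.06022j  product 0.01888 + 0.00877j
  m=+3: Y*=0.13762 - 0.31324j  Y=-0.09612 + 0.39585j  product 0.11077 + 0.08459j
  m=+4: Y*=-0.04040 - 0.02488j  Y=0.20116 + 0.06613j  product -0.00648 - 0.00768j
  m=+5: Y*=0.29464 - 0.35704j  Y=0.02290 - 0.05461j  product -0.01275 - 0.02427j
Total Σ_m = 0.27466 + 0.00000j. Multiply by 1.142397: 0.31378 + 0.00000j. P_5(cos γ) = 0.313776

0.313776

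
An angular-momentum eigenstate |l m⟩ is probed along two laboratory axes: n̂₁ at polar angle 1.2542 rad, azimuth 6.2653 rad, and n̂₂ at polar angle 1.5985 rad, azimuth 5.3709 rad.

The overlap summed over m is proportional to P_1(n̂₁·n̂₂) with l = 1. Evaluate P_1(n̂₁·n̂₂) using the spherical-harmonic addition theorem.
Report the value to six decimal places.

0.586023

Addition theorem: P_1(cos γ) = (4π/3) Σ_m Y*_{lm}(Ω₁) Y_{lm}(Ω₂), m = −1…1:
  [-1]  conj(Y_{1,-1})(Ω₁) = (0.328271, -0.005872) ; Y_{1,-1}(Ω₂) = (0.211341, 0.273148) ; Δ = (0.070981, 0.088426)
  [+0]  conj(Y_{1,0})(Ω₁) = (0.152119, -0.000000) ; Y_{1,0}(Ω₂) = (-0.013534, 0.000000) ; Δ = (-0.002059, 0.000000)
  [+1]  conj(Y_{1,1})(Ω₁) = (-0.328271, -0.005872) ; Y_{1,1}(Ω₂) = (-0.211341, 0.273148) ; Δ = (0.070981, -0.088426)
Total Σ_m = (0.139903, 0.000000). Multiply by 4.188790: (0.586023, 0.000000). P_1(cos γ) = 0.586023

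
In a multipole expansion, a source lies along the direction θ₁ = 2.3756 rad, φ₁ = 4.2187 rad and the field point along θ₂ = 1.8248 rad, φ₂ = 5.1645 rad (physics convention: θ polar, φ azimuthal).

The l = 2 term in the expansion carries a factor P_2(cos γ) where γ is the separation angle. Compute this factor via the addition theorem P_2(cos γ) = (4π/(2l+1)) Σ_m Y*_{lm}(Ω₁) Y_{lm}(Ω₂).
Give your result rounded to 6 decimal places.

-0.006301

Addition theorem: P_2(cos γ) = (4π/5) Σ_m Y*_{lm}(Ω₁) Y_{lm}(Ω₂), m = −2…2:
  m=-2: Y*=-0.10227 + 0.15493j  Y=-0.22375 + 0.28442j  product -0.02118 - 0.06375j
  m=-1: Y*=0.18291 + 0.33989j  Y=-0.08209 - 0.16902j  product 0.04243 - 0.05882j
  m=+0: Y*=0.17605 + 0.00000j  Y=-0.25565 + 0.00000j  product -0.04501 + 0.00000j
  m=+1: Y*=-0.18291 + 0.33989j  Y=0.08209 - 0.16902j  product 0.04243 + 0.05882j
  m=+2: Y*=-0.10227 - 0.15493j  Y=-0.22375 - 0.28442j  product -0.02118 + 0.06375j
Total Σ_m = -0.00251 + 0.00000j. Multiply by 2.513274: -0.00630 + 0.00000j. P_2(cos γ) = -0.006301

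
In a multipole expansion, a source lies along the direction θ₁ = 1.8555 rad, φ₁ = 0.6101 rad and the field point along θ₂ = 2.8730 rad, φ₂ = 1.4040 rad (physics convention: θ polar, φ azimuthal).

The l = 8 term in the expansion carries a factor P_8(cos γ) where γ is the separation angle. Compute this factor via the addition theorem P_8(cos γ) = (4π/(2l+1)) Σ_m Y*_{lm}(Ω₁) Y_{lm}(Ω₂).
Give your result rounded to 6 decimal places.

-0.195808

Summing Y*_{l m}(θ₁,φ₁)·Y_{l m}(θ₂,φ₂) over m ∈ [−8, 8]; prefactor 4π/(2·8+1) = 0.739198:
  [-8]  conj(Y_{8,-8})(Ω₁) = 0.06219 - 0.36579j ; Y_{8,-8}(Ω₂) = 0.00000 + 0.00001j ; Δ = 0.00000 - 0.00000j
  [-7]  conj(Y_{8,-7})(Ω₁) = 0.18567 + 0.39266j ; Y_{8,-7}(Ω₂) = 0.00017 - 0.00007j ; Δ = 0.00006 + 0.00005j
  [-6]  conj(Y_{8,-6})(Ω₁) = -0.04683 - 0.02675j ; Y_{8,-6}(Ω₂) = -0.00092 - 0.00143j ; Δ = 0.00000 + 0.00009j
  [-5]  conj(Y_{8,-5})(Ω₁) = -0.33646 + 0.03073j ; Y_{8,-5}(Ω₂) = -0.00836 + 0.00759j ; Δ = 0.00258 - 0.00281j
  [-4]  conj(Y_{8,-4})(Ω₁) = 0.14180 - 0.11973j ; Y_{8,-4}(Ω₂) = 0.04349 + 0.03426j ; Δ = 0.01027 - 0.00035j
  [-3]  conj(Y_{8,-3})(Ω₁) = 0.06631 - 0.24978j ; Y_{8,-3}(Ω₂) = 0.09462 - 0.17305j ; Δ = -0.03695 - 0.03511j
  [-2]  conj(Y_{8,-2})(Ω₁) = 0.07996 + 0.21865j ; Y_{8,-2}(Ω₂) = -0.45016 - 0.15600j ; Δ = -0.00189 - 0.11090j
  [-1]  conj(Y_{8,-1})(Ω₁) = 0.17897 + 0.12511j ; Y_{8,-1}(Ω₂) = -0.10560 + 0.62720j ; Δ = -0.09737 + 0.09904j
  [+0]  conj(Y_{8,0})(Ω₁) = -0.24462 + 0.00000j ; Y_{8,0}(Ω₂) = 0.07490 + 0.00000j ; Δ = -0.01832 + 0.00000j
  [+1]  conj(Y_{8,1})(Ω₁) = -0.17897 + 0.12511j ; Y_{8,1}(Ω₂) = 0.10560 + 0.62720j ; Δ = -0.09737 - 0.09904j
  [+2]  conj(Y_{8,2})(Ω₁) = 0.07996 - 0.21865j ; Y_{8,2}(Ω₂) = -0.45016 + 0.15600j ; Δ = -0.00189 + 0.11090j
  [+3]  conj(Y_{8,3})(Ω₁) = -0.06631 - 0.24978j ; Y_{8,3}(Ω₂) = -0.09462 - 0.17305j ; Δ = -0.03695 + 0.03511j
  [+4]  conj(Y_{8,4})(Ω₁) = 0.14180 + 0.11973j ; Y_{8,4}(Ω₂) = 0.04349 - 0.03426j ; Δ = 0.01027 + 0.00035j
  [+5]  conj(Y_{8,5})(Ω₁) = 0.33646 + 0.03073j ; Y_{8,5}(Ω₂) = 0.00836 + 0.00759j ; Δ = 0.00258 + 0.00281j
  [+6]  conj(Y_{8,6})(Ω₁) = -0.04683 + 0.02675j ; Y_{8,6}(Ω₂) = -0.00092 + 0.00143j ; Δ = 0.00000 - 0.00009j
  [+7]  conj(Y_{8,7})(Ω₁) = -0.18567 + 0.39266j ; Y_{8,7}(Ω₂) = -0.00017 - 0.00007j ; Δ = 0.00006 - 0.00005j
  [+8]  conj(Y_{8,8})(Ω₁) = 0.06219 + 0.36579j ; Y_{8,8}(Ω₂) = 0.00000 - 0.00001j ; Δ = 0.00000 + 0.00000j
Accumulated sum -0.26489 + 0.00000j; after 4π/(2l+1) scaling, -0.19581 + 0.00000j ⇒ P_8 = -0.195808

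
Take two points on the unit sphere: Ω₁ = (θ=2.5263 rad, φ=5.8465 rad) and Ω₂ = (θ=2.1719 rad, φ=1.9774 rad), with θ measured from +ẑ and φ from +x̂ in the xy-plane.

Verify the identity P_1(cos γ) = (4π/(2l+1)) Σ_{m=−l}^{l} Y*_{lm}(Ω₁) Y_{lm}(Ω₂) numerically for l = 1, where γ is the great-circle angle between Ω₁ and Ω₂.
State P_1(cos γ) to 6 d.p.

Addition theorem: P_1(cos γ) = (4π/3) Σ_m Y*_{lm}(Ω₁) Y_{lm}(Ω₂), m = −1…1:
  term(m=-1) = -0.042436-0.037786i   from Y*(Ω₁)=+0.180705-0.084342i, Y(Ω₂)=-0.112689-0.261702i
  term(m=+0) = +0.110255+0.000000i   from Y*(Ω₁)=-0.398995-0.000000i, Y(Ω₂)=-0.276331+0.000000i
  term(m=+1) = -0.042436+0.037786i   from Y*(Ω₁)=-0.180705-0.084342i, Y(Ω₂)=+0.112689-0.261702i
Total Σ_m = +0.025383+0.000000i. Multiply by 4.188790: +0.106324+0.000000i. P_1(cos γ) = 0.106324

0.106324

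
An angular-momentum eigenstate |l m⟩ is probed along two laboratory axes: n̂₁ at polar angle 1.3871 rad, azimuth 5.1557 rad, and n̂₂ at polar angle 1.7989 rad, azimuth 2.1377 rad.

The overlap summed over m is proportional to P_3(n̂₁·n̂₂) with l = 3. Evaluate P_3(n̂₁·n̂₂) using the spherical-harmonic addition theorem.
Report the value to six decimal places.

-0.950768

Expand P_3 via completeness: Σ_{m} conj(Y_{3,m}) at Ω₁ times Y_{3,m} at Ω₂ —
  [-3]  conj(Y_{3,-3})(Ω₁) = (-0.385071, 0.094586) ; Y_{3,-3}(Ω₂) = (0.382385, -0.049959) ; Δ = (-0.142520, 0.055406)
  [-2]  conj(Y_{3,-2})(Ω₁) = (-0.114052, -0.139840) ; Y_{3,-2}(Ω₂) = (0.092804, -0.198679) ; Δ = (-0.038368, 0.009682)
  [-1]  conj(Y_{3,-1})(Ω₁) = (-0.113553, 0.239143) ; Y_{3,-1}(Ω₂) = (0.125835, 0.197665) ; Δ = (-0.061559, 0.007647)
  [+0]  conj(Y_{3,0})(Ω₁) = (-0.193126, -0.000000) ; Y_{3,0}(Ω₂) = (0.231584, 0.000000) ; Δ = (-0.044725, -0.000000)
  [+1]  conj(Y_{3,1})(Ω₁) = (0.113553, 0.239143) ; Y_{3,1}(Ω₂) = (-0.125835, 0.197665) ; Δ = (-0.061559, -0.007647)
  [+2]  conj(Y_{3,2})(Ω₁) = (-0.114052, 0.139840) ; Y_{3,2}(Ω₂) = (0.092804, 0.198679) ; Δ = (-0.038368, -0.009682)
  [+3]  conj(Y_{3,3})(Ω₁) = (0.385071, 0.094586) ; Y_{3,3}(Ω₂) = (-0.382385, -0.049959) ; Δ = (-0.142520, -0.055406)
Accumulated sum (-0.529618, 0.000000); after 4π/(2l+1) scaling, (-0.950768, 0.000000) ⇒ P_3 = -0.950768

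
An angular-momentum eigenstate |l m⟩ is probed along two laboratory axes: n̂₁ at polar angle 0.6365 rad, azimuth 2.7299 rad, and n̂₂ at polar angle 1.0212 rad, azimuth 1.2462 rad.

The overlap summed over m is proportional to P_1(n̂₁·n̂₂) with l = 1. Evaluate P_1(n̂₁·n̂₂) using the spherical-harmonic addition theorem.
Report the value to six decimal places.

0.464148

Summing Y*_{l m}(θ₁,φ₁)·Y_{l m}(θ₂,φ₂) over m ∈ [−1, 1]; prefactor 4π/(2·1+1) = 4.188790:
  [-1]  conj(Y_{1,-1})(Ω₁) = -0.188198+0.082176i ; Y_{1,-1}(Ω₂) = +0.093960-0.279230i ; Δ = +0.005263+0.060272i
  [+0]  conj(Y_{1,0})(Ω₁) = +0.392925-0.000000i ; Y_{1,0}(Ω₂) = +0.255218+0.000000i ; Δ = +0.100282+0.000000i
  [+1]  conj(Y_{1,1})(Ω₁) = +0.188198+0.082176i ; Y_{1,1}(Ω₂) = -0.093960-0.279230i ; Δ = +0.005263-0.060272i
Total Σ_m = +0.110807+0.000000i. Multiply by 4.188790: +0.464148+0.000000i. P_1(cos γ) = 0.464148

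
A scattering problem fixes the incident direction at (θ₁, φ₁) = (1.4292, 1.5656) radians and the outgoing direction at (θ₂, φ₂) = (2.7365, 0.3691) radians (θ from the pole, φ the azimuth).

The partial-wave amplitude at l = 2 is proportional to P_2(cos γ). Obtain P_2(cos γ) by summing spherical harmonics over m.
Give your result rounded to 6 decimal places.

-0.499749

Expand P_2 via completeness: Σ_{m} conj(Y_{2,m}) at Ω₁ times Y_{2,m} at Ω₂ —
  [-2]  conj(Y_{2,-2})(Ω₁) = -0.378561+0.003934i ; Y_{2,-2}(Ω₂) = +0.044377-0.040374i ; Δ = -0.016641+0.015459i
  [-1]  conj(Y_{2,-1})(Ω₁) = +0.000561+0.107932i ; Y_{2,-1}(Ω₂) = -0.260977+0.100953i ; Δ = -0.011043-0.028111i
  [+0]  conj(Y_{2,0})(Ω₁) = -0.296548-0.000000i ; Y_{2,0}(Ω₂) = +0.483825+0.000000i ; Δ = -0.143477-0.000000i
  [+1]  conj(Y_{2,1})(Ω₁) = -0.000561+0.107932i ; Y_{2,1}(Ω₂) = +0.260977+0.100953i ; Δ = -0.011043+0.028111i
  [+2]  conj(Y_{2,2})(Ω₁) = -0.378561-0.003934i ; Y_{2,2}(Ω₂) = +0.044377+0.040374i ; Δ = -0.016641-0.015459i
Σ over m = -0.198844+0.000000i; ×(4π/5) → -0.499749+0.000000i. Real part: -0.499749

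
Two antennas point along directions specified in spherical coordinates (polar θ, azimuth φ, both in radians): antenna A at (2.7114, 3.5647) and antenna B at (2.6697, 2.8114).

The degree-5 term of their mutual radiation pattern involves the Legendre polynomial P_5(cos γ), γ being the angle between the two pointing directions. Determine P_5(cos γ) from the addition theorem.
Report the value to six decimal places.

0.350766

Addition theorem: P_5(cos γ) = (4π/11) Σ_m Y*_{lm}(Ω₁) Y_{lm}(Ω₂), m = −5…5:
  m=-5: Y*=0.00303 - 0.00501j  Y=0.00072 - 0.00898j  product -0.00004 - 0.00003j
  m=-4: Y*=0.00490 - 0.04006j  Y=-0.01381 - 0.05408j  product -0.00223 + 0.00029j
  m=-3: Y*=-0.04794 - 0.15418j  Y=-0.10938 - 0.16687j  product -0.02049 + 0.02487j
  m=-2: Y*=-0.26250 - 0.29654j  Y=-0.33998 - 0.26407j  product 0.01094 + 0.17013j
  m=-1: Y*=-0.45859 - 0.20650j  Y=-0.42845 - 0.14685j  product 0.16616 + 0.15582j
  m=+0: Y*=-0.01763 + 0.00000j  Y=0.09184 + 0.00000j  product -0.00162 + 0.00000j
  m=+1: Y*=0.45859 - 0.20650j  Y=0.42845 - 0.14685j  product 0.16616 - 0.15582j
  m=+2: Y*=-0.26250 + 0.29654j  Y=-0.33998 + 0.26407j  product 0.01094 - 0.17013j
  m=+3: Y*=0.04794 - 0.15418j  Y=0.10938 - 0.16687j  product -0.02049 - 0.02487j
  m=+4: Y*=0.00490 + 0.04006j  Y=-0.01381 + 0.05408j  product -0.00223 - 0.00029j
  m=+5: Y*=-0.00303 - 0.00501j  Y=-0.00072 - 0.00898j  product -0.00004 + 0.00003j
Total Σ_m = 0.30704 - 0.00000j. Multiply by 1.142397: 0.35077 - 0.00000j. P_5(cos γ) = 0.350766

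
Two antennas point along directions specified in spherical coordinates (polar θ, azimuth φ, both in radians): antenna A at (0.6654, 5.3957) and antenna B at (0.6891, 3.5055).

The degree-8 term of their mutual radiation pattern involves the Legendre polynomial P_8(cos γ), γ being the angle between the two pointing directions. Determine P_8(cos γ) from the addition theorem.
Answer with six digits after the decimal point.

-0.116721

Addition theorem: P_8(cos γ) = (4π/17) Σ_m Y*_{lm}(Ω₁) Y_{lm}(Ω₂), m = −8…8:
  term(m=-8) = (-0.000125, 0.000083)   from Y*(Ω₁)=(0.007448, -0.007929), Y(Ω₂)=(-0.013407, -0.003144)
  term(m=-7) = (0.002917, 0.002288)   from Y*(Ω₁)=(0.055306, 0.003922), Y(Ω₂)=(0.055402, 0.037436)
  term(m=-6) = (0.011545, -0.032063)   from Y*(Ω₁)=(0.099254, 0.141251), Y(Ω₂)=(-0.113511, -0.161497)
  term(m=-5) = (-0.139509, -0.003659)   from Y*(Ω₁)=(-0.097868, 0.346917), Y(Ω₂)=(0.095314, 0.375250)
  term(m=-4) = (0.066042, 0.218767)   from Y*(Ω₁)=(-0.442173, 0.191315), Y(Ω₂)=(0.054505, -0.471172)
  term(m=-3) = (0.057190, -0.040192)   from Y*(Ω₁)=(-0.264858, -0.137598), Y(Ω₂)=(-0.107955, 0.207832)
  term(m=-2) = (-0.034717, -0.025784)   from Y*(Ω₁)=(0.036190, 0.174778), Y(Ω₂)=(-0.180898, 0.161178)
  term(m=-1) = (-0.046055, 0.139253)   from Y*(Ω₁)=(-0.251628, 0.309068), Y(Ω₂)=(0.343914, -0.130987)
  term(m=+0) = (0.007521, 0.000000)   from Y*(Ω₁)=(0.056291, -0.000000), Y(Ω₂)=(0.133606, 0.000000)
  term(m=+1) = (-0.046055, -0.139253)   from Y*(Ω₁)=(0.251628, 0.309068), Y(Ω₂)=(-0.343914, -0.130987)
  term(m=+2) = (-0.034717, 0.025784)   from Y*(Ω₁)=(0.036190, -0.174778), Y(Ω₂)=(-0.180898, -0.161178)
  term(m=+3) = (0.057190, 0.040192)   from Y*(Ω₁)=(0.264858, -0.137598), Y(Ω₂)=(0.107955, 0.207832)
  term(m=+4) = (0.066042, -0.218767)   from Y*(Ω₁)=(-0.442173, -0.191315), Y(Ω₂)=(0.054505, 0.471172)
  term(m=+5) = (-0.139509, 0.003659)   from Y*(Ω₁)=(0.097868, 0.346917), Y(Ω₂)=(-0.095314, 0.375250)
  term(m=+6) = (0.011545, 0.032063)   from Y*(Ω₁)=(0.099254, -0.141251), Y(Ω₂)=(-0.113511, 0.161497)
  term(m=+7) = (0.002917, -0.002288)   from Y*(Ω₁)=(-0.055306, 0.003922), Y(Ω₂)=(-0.055402, 0.037436)
  term(m=+8) = (-0.000125, -0.000083)   from Y*(Ω₁)=(0.007448, 0.007929), Y(Ω₂)=(-0.013407, 0.003144)
Σ over m = (-0.157902, 0.000000); ×(4π/17) → (-0.116721, 0.000000). Real part: -0.116721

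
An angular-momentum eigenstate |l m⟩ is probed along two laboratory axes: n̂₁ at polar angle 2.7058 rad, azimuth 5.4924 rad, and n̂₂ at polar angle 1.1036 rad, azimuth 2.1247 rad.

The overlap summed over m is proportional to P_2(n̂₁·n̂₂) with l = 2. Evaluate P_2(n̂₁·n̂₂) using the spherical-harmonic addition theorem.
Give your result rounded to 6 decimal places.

Expand P_2 via completeness: Σ_{m} conj(Y_{2,m}) at Ω₁ times Y_{2,m} at Ω₂ —
  [-2]  conj(Y_{2,-2})(Ω₁) = (-0.000742, -0.068827) ; Y_{2,-2}(Ω₂) = (-0.137525, 0.275503) ; Δ = (0.019064, 0.009261)
  [-1]  conj(Y_{2,-1})(Ω₁) = (-0.207916, 0.210169) ; Y_{2,-1}(Ω₂) = (-0.163409, -0.264206) ; Δ = (0.089503, 0.020589)
  [+0]  conj(Y_{2,0})(Ω₁) = (0.462181, -0.000000) ; Y_{2,0}(Ω₂) = (-0.123463, 0.000000) ; Δ = (-0.057062, 0.000000)
  [+1]  conj(Y_{2,1})(Ω₁) = (0.207916, 0.210169) ; Y_{2,1}(Ω₂) = (0.163409, -0.264206) ; Δ = (0.089503, -0.020589)
  [+2]  conj(Y_{2,2})(Ω₁) = (-0.000742, 0.068827) ; Y_{2,2}(Ω₂) = (-0.137525, -0.275503) ; Δ = (0.019064, -0.009261)
Total Σ_m = (0.160072, -0.000000). Multiply by 2.513274: (0.402306, -0.000000). P_2(cos γ) = 0.402306

0.402306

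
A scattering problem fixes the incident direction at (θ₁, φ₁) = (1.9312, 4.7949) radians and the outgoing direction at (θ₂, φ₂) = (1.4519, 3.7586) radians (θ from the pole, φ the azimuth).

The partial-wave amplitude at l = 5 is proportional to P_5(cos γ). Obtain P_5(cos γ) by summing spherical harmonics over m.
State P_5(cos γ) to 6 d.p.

0.223898

Expand P_5 via completeness: Σ_{m} conj(Y_{5,m}) at Ω₁ times Y_{5,m} at Ω₂ —
  [-5]  conj(Y_{5,-5})(Ω₁) = (0.133519, -0.305066) ; Y_{5,-5}(Ω₂) = (0.447262, 0.025322) ; Δ = (0.067443, -0.133064)
  [-4]  conj(Y_{5,-4})(Ω₁) = (-0.375439, -0.128616) ; Y_{5,-4}(Ω₂) = (-0.132271, -0.105562) ; Δ = (0.036083, 0.056644)
  [-3]  conj(Y_{5,-3})(Ω₁) = (-0.008284, 0.032778) ; Y_{5,-3}(Ω₂) = (-0.081806, -0.284246) ; Δ = (0.009995, -0.000327)
  [-2]  conj(Y_{5,-2})(Ω₁) = (-0.323628, -0.053896) ; Y_{5,-2}(Ω₂) = (-0.062731, 0.179169) ; Δ = (0.029958, -0.054603)
  [-1]  conj(Y_{5,-1})(Ω₁) = (-0.010283, 0.124342) ; Y_{5,-1}(Ω₂) = (-0.209368, 0.148526) ; Δ = (-0.016315, -0.027560)
  [+0]  conj(Y_{5,0})(Ω₁) = (-0.299791, -0.000000) ; Y_{5,0}(Ω₂) = (0.194594, 0.000000) ; Δ = (-0.058337, -0.000000)
  [+1]  conj(Y_{5,1})(Ω₁) = (0.010283, 0.124342) ; Y_{5,1}(Ω₂) = (0.209368, 0.148526) ; Δ = (-0.016315, 0.027560)
  [+2]  conj(Y_{5,2})(Ω₁) = (-0.323628, 0.053896) ; Y_{5,2}(Ω₂) = (-0.062731, -0.179169) ; Δ = (0.029958, 0.054603)
  [+3]  conj(Y_{5,3})(Ω₁) = (0.008284, 0.032778) ; Y_{5,3}(Ω₂) = (0.081806, -0.284246) ; Δ = (0.009995, 0.000327)
  [+4]  conj(Y_{5,4})(Ω₁) = (-0.375439, 0.128616) ; Y_{5,4}(Ω₂) = (-0.132271, 0.105562) ; Δ = (0.036083, -0.056644)
  [+5]  conj(Y_{5,5})(Ω₁) = (-0.133519, -0.305066) ; Y_{5,5}(Ω₂) = (-0.447262, 0.025322) ; Δ = (0.067443, 0.133064)
Accumulated sum (0.195989, 0.000000); after 4π/(2l+1) scaling, (0.223898, 0.000000) ⇒ P_5 = 0.223898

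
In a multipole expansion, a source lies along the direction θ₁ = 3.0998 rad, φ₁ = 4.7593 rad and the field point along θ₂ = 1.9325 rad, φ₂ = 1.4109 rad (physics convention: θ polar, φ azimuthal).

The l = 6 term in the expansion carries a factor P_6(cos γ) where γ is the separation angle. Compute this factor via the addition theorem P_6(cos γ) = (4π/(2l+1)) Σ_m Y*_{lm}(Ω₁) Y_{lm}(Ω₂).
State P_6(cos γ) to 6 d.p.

0.159544

Term-by-term m-sum for l=6 (normalisation 4π/13 = 0.966644):
  [-6]  conj(Y_{6,-6})(Ω₁) = (-0.000000, -0.000000) ; Y_{6,-6}(Ω₂) = (-0.185631, -0.264796) ; Δ = (0.000000, 0.000000)
  [-5]  conj(Y_{6,-5})(Ω₁) = (-0.000000, 0.000000) ; Y_{6,-5}(Ω₂) = (-0.303889, 0.295448) ; Δ = (-0.000000, -0.000000)
  [-4]  conj(Y_{6,-4})(Ω₁) = (0.000011, 0.000002) ; Y_{6,-4}(Ω₂) = (0.082683, 0.061508) ; Δ = (0.000001, 0.000001)
  [-3]  conj(Y_{6,-3})(Ω₁) = (0.000053, -0.000375) ; Y_{6,-3}(Ω₂) = (-0.141222, 0.271468) ; Δ = (0.000094, 0.000067)
  [-2]  conj(Y_{6,-2})(Ω₁) = (-0.009009, -0.000848) ; Y_{6,-2}(Ω₂) = (0.199210, 0.065970) ; Δ = (-0.001739, -0.000763)
  [-1]  conj(Y_{6,-1})(Ω₁) = (-0.006401, 0.136351) ; Y_{6,-1}(Ω₂) = (-0.038226, 0.237024) ; Δ = (-0.032074, -0.006729)
  [+0]  conj(Y_{6,0})(Ω₁) = (0.998538, -0.000000) ; Y_{6,0}(Ω₂) = (0.232825, 0.000000) ; Δ = (0.232484, 0.000000)
  [+1]  conj(Y_{6,1})(Ω₁) = (0.006401, 0.136351) ; Y_{6,1}(Ω₂) = (0.038226, 0.237024) ; Δ = (-0.032074, 0.006729)
  [+2]  conj(Y_{6,2})(Ω₁) = (-0.009009, 0.000848) ; Y_{6,2}(Ω₂) = (0.199210, -0.065970) ; Δ = (-0.001739, 0.000763)
  [+3]  conj(Y_{6,3})(Ω₁) = (-0.000053, -0.000375) ; Y_{6,3}(Ω₂) = (0.141222, 0.271468) ; Δ = (0.000094, -0.000067)
  [+4]  conj(Y_{6,4})(Ω₁) = (0.000011, -0.000002) ; Y_{6,4}(Ω₂) = (0.082683, -0.061508) ; Δ = (0.000001, -0.000001)
  [+5]  conj(Y_{6,5})(Ω₁) = (0.000000, 0.000000) ; Y_{6,5}(Ω₂) = (0.303889, 0.295448) ; Δ = (-0.000000, 0.000000)
  [+6]  conj(Y_{6,6})(Ω₁) = (-0.000000, 0.000000) ; Y_{6,6}(Ω₂) = (-0.185631, 0.264796) ; Δ = (0.000000, -0.000000)
Total Σ_m = (0.165050, 0.000000). Multiply by 0.966644: (0.159544, 0.000000). P_6(cos γ) = 0.159544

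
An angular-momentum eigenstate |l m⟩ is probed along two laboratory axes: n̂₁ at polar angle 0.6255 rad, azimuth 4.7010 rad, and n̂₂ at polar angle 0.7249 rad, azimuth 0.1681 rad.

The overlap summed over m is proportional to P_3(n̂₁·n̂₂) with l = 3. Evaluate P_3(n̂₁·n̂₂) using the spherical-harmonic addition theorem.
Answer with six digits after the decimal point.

Summing Y*_{l m}(θ₁,φ₁)·Y_{l m}(θ₂,φ₂) over m ∈ [−3, 3]; prefactor 4π/(2·3+1) = 1.795196:
  m=-3: Y*=+0.002861+0.083696i  Y=+0.106486-0.058769i  product +0.005223+0.008744i
  m=-2: Y*=-0.283945+0.006469i  Y=+0.317512-0.110960i  product -0.089438+0.033560i
  m=-1: Y*=-0.004926-0.432523i  Y=+0.380652-0.064597i  product -0.029815-0.164322i
  m=+0: Y*=+0.086501-0.000000i  Y=-0.055380+0.000000i  product -0.004790+0.000000i
  m=+1: Y*=+0.004926-0.432523i  Y=-0.380652-0.064597i  product -0.029815+0.164322i
  m=+2: Y*=-0.283945-0.006469i  Y=+0.317512+0.110960i  product -0.089438-0.033560i
  m=+3: Y*=-0.002861+0.083696i  Y=-0.106486-0.058769i  product +0.005223-0.008744i
Accumulated sum -0.232850+0.000000i; after 4π/(2l+1) scaling, -0.418011+0.000000i ⇒ P_3 = -0.418011

-0.418011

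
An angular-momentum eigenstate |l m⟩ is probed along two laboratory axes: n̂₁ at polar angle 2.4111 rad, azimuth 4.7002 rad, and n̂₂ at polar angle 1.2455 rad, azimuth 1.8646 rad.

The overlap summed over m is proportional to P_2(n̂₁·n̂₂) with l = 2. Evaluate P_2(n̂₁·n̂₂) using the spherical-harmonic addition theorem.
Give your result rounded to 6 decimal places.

Term-by-term m-sum for l=2 (normalisation 4π/5 = 2.513274):
  m=-2: (-0.171920, 0.004192) × (-0.288649, 0.192268) = (0.048819, -0.034265)  (running Σ = (0.048819, -0.034265))
  m=-1: (0.004680, 0.383919) × (-0.067751, -0.223925) = (0.085652, -0.027059)  (running Σ = (0.134471, -0.061323))
  m=0: (0.209542, -0.000000) × (-0.218752, 0.000000) = (-0.045838, 0.000000)  (running Σ = (0.088633, -0.061323))
  m=1: (-0.004680, 0.383919) × (0.067751, -0.223925) = (0.085652, 0.027059)  (running Σ = (0.174285, -0.034265))
  m=2: (-0.171920, -0.004192) × (-0.288649, -0.192268) = (0.048819, 0.034265)  (running Σ = (0.223104, 0.000000))
Total Σ_m = (0.223104, 0.000000). Multiply by 2.513274: (0.560721, 0.000000). P_2(cos γ) = 0.560721

0.560721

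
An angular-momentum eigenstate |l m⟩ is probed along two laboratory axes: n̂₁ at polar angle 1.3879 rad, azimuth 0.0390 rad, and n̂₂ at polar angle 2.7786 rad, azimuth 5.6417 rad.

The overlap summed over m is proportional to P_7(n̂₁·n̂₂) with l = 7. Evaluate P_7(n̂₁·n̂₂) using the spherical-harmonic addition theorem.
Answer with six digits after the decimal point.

Summing Y*_{l m}(θ₁,φ₁)·Y_{l m}(θ₂,φ₂) over m ∈ [−7, 7]; prefactor 4π/(2·7+1) = 0.837758:
  m=-7: (0.428038, 0.119847) × (-0.000078, -0.000347) = (0.000008, -0.000158)  (running Σ = (0.000008, -0.000158))
  m=-6: (0.299241, 0.071329) × (0.002664, 0.002278) = (0.000635, 0.000872)  (running Σ = (0.000643, 0.000714))
  m=-5: (-0.188623, -0.037255) × (-0.021411, -0.001412) = (0.003986, 0.001064)  (running Σ = (0.004629, 0.001778))
  m=-4: (-0.316807, -0.049827) × (0.076482, -0.049634) = (-0.026703, 0.011914)  (running Σ = (-0.022074, 0.013691))
  m=-3: (0.101672, 0.011950) × (-0.093544, 0.253384) = (-0.012539, 0.024644)  (running Σ = (-0.034613, 0.038335))
  m=-2: (0.315948, 0.024694) × (-0.147008, -0.496570) = (-0.034185, -0.160521)  (running Σ = (-0.068798, -0.122185))
  m=-1: (-0.066550, -0.002597) × (0.386399, 0.288584) = (-0.024965, -0.020209)  (running Σ = (-0.093763, -0.142394))
  m=0: (-0.314493, -0.000000) × (0.169195, 0.000000) = (-0.053211, -0.000000)  (running Σ = (-0.146974, -0.142394))
  m=1: (0.066550, -0.002597) × (-0.386399, 0.288584) = (-0.024965, 0.020209)  (running Σ = (-0.171939, -0.122185))
  m=2: (0.315948, -0.024694) × (-0.147008, 0.496570) = (-0.034185, 0.160521)  (running Σ = (-0.206123, 0.038335))
  m=3: (-0.101672, 0.011950) × (0.093544, 0.253384) = (-0.012539, -0.024644)  (running Σ = (-0.218662, 0.013691))
  m=4: (-0.316807, 0.049827) × (0.076482, 0.049634) = (-0.026703, -0.011914)  (running Σ = (-0.245365, 0.001778))
  m=5: (0.188623, -0.037255) × (0.021411, -0.001412) = (0.003986, -0.001064)  (running Σ = (-0.241379, 0.000714))
  m=6: (0.299241, -0.071329) × (0.002664, -0.002278) = (0.000635, -0.000872)  (running Σ = (-0.240745, -0.000158))
  m=7: (-0.428038, 0.119847) × (0.000078, -0.000347) = (0.000008, 0.000158)  (running Σ = (-0.240736, 0.000000))
Total Σ_m = (-0.240736, 0.000000). Multiply by 0.837758: (-0.201679, 0.000000). P_7(cos γ) = -0.201679

-0.201679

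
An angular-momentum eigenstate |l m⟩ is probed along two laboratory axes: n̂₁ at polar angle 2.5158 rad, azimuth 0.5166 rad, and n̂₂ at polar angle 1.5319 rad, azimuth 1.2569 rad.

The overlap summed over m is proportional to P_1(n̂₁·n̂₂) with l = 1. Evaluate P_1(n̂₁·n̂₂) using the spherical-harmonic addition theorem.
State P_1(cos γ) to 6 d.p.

Expand P_1 via completeness: Σ_{m} conj(Y_{1,m}) at Ω₁ times Y_{1,m} at Ω₂ —
  term(m=-1) = +0.051579-0.047124i   from Y*(Ω₁)=+0.175961+0.099956i, Y(Ω₂)=+0.106596-0.328364i
  term(m=+0) = -0.007524-0.000000i   from Y*(Ω₁)=-0.396012-0.000000i, Y(Ω₂)=+0.019000+0.000000i
  term(m=+1) = +0.051579+0.047124i   from Y*(Ω₁)=-0.175961+0.099956i, Y(Ω₂)=-0.106596-0.328364i
Accumulated sum +0.095633+0.000000i; after 4π/(2l+1) scaling, +0.400587+0.000000i ⇒ P_1 = 0.400587

0.400587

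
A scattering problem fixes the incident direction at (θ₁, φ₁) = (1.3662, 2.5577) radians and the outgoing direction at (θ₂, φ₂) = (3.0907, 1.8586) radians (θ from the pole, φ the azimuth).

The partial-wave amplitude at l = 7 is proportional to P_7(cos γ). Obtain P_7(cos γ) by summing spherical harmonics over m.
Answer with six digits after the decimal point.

Expand P_7 via completeness: Σ_{m} conj(Y_{7,m}) at Ω₁ times Y_{7,m} at Ω₂ —
  m=-7: +0.252488-0.349852i × +0.000000-0.000000i = +0.000000-0.000000i  (running Σ = +0.000000-0.000000i)
  m=-6: -0.313291+0.118555i × -0.000000-0.000000i = +0.000000+0.000000i  (running Σ = +0.000000+0.000000i)
  m=-5: -0.149259-0.033711i × -0.000001-0.000000i = +0.000000+0.000000i  (running Σ = +0.000000+0.000000i)
  m=-4: +0.233739+0.243585i × -0.000020+0.000045i = -0.000016+0.000006i  (running Σ = -0.000015+0.000006i)
  m=-3: +0.009701+0.053048i × +0.000879+0.000752i = -0.000031+0.000054i  (running Σ = -0.000047+0.000060i)
  m=-2: +0.127926-0.300051i × +0.016128-0.010465i = -0.001077-0.006178i  (running Σ = -0.001124-0.006118i)
  m=-1: +0.012556-0.008297i × -0.058002-0.195936i = -0.002354-0.001979i  (running Σ = -0.003478-0.008097i)
  m=0: -0.321140-0.000000i × -1.053285+0.000000i = +0.338252+0.000000i  (running Σ = +0.334775-0.008097i)
  m=1: -0.012556-0.008297i × +0.058002-0.195936i = -0.002354+0.001979i  (running Σ = +0.332421-0.006118i)
  m=2: +0.127926+0.300051i × +0.016128+0.010465i = -0.001077+0.006178i  (running Σ = +0.331344+0.000060i)
  m=3: -0.009701+0.053048i × -0.000879+0.000752i = -0.000031-0.000054i  (running Σ = +0.331312+0.000006i)
  m=4: +0.233739-0.243585i × -0.000020-0.000045i = -0.000016-0.000006i  (running Σ = +0.331297+0.000000i)
  m=5: +0.149259-0.033711i × +0.000001-0.000000i = +0.000000-0.000000i  (running Σ = +0.331297+0.000000i)
  m=6: -0.313291-0.118555i × -0.000000+0.000000i = +0.000000-0.000000i  (running Σ = +0.331297-0.000000i)
  m=7: -0.252488-0.349852i × -0.000000-0.000000i = +0.000000+0.000000i  (running Σ = +0.331297+0.000000i)
Accumulated sum +0.331297+0.000000i; after 4π/(2l+1) scaling, +0.277547+0.000000i ⇒ P_7 = 0.277547

0.277547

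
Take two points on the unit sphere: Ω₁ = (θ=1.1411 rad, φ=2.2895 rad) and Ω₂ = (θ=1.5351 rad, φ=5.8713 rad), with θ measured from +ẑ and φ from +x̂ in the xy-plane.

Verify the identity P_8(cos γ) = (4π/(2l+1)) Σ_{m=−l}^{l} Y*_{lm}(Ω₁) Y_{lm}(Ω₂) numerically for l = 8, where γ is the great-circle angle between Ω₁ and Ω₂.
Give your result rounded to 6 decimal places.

Expand P_8 via completeness: Σ_{m} conj(Y_{8,m}) at Ω₁ times Y_{8,m} at Ω₂ —
  m=-8: 0.20703 - 0.12229j × -0.50678 - 0.07840j = -0.11451 + 0.04574j  (running Σ = -0.11451 + 0.04574j)
  m=-7: -0.41858 - 0.13803j × -0.07082 + 0.01872j = 0.03223 + 0.00194j  (running Σ = -0.08228 + 0.04769j)
  m=-6: 0.13271 + 0.31375j × 0.28824 - 0.22849j = 0.10994 + 0.06011j  (running Σ = 0.02766 + 0.10780j)
  m=-5: -0.03644 + 0.07507j × 0.04048 - 0.07614j = 0.00424 + 0.00581j  (running Σ = 0.03190 + 0.11361j)
  m=-4: 0.34648 - 0.09469j × -0.02502 + 0.32533j = 0.02214 + 0.11509j  (running Σ = 0.05404 + 0.22870j)
  m=-3: -0.07694 - 0.05100j × 0.03036 + 0.08718j = 0.00211 - 0.00826j  (running Σ = 0.05615 + 0.22044j)
  m=-2: -0.04139 - 0.30847j × -0.20973 - 0.22648j = -0.06118 + 0.07407j  (running Σ = -0.00503 + 0.29451j)
  m=-1: -0.10391 + 0.11879j × -0.08697 - 0.03799j = 0.01355 - 0.00638j  (running Σ = 0.00852 + 0.28813j)
  m=0: -0.28983 + 0.00000j × 0.30356 + 0.00000j = -0.08798 + 0.00000j  (running Σ = -0.07946 + 0.28813j)
  m=1: 0.10391 + 0.11879j × 0.08697 - 0.03799j = 0.01355 + 0.00638j  (running Σ = -0.06591 + 0.29451j)
  m=2: -0.04139 + 0.30847j × -0.20973 + 0.22648j = -0.06118 - 0.07407j  (running Σ = -0.12709 + 0.22044j)
  m=3: 0.07694 - 0.05100j × -0.03036 + 0.08718j = 0.00211 + 0.00826j  (running Σ = -0.12498 + 0.22870j)
  m=4: 0.34648 + 0.09469j × -0.02502 - 0.32533j = 0.02214 - 0.11509j  (running Σ = -0.10284 + 0.11361j)
  m=5: 0.03644 + 0.07507j × -0.04048 - 0.07614j = 0.00424 - 0.00581j  (running Σ = -0.09860 + 0.10780j)
  m=6: 0.13271 - 0.31375j × 0.28824 + 0.22849j = 0.10994 - 0.06011j  (running Σ = 0.01134 + 0.04769j)
  m=7: 0.41858 - 0.13803j × 0.07082 + 0.01872j = 0.03223 - 0.00194j  (running Σ = 0.04357 + 0.04574j)
  m=8: 0.20703 + 0.12229j × -0.50678 + 0.07840j = -0.11451 - 0.04574j  (running Σ = -0.07094 - 0.00000j)
Accumulated sum -0.07094 - 0.00000j; after 4π/(2l+1) scaling, -0.05244 - 0.00000j ⇒ P_8 = -0.052438

-0.052438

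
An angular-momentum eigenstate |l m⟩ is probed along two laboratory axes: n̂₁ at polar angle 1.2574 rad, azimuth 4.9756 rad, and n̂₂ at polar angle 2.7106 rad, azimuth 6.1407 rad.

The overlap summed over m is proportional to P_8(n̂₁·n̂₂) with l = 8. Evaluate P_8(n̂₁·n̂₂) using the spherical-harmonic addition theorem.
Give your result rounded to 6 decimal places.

0.136069

Summing Y*_{l m}(θ₁,φ₁)·Y_{l m}(θ₂,φ₂) over m ∈ [−8, 8]; prefactor 4π/(2·8+1) = 0.739198:
  m=-8: (-0.176212, 0.297400) × (0.000200, 0.000435) = (-0.000164, -0.000017)  (running Σ = (-0.000164, -0.000017))
  m=-7: (-0.431676, -0.120251) × (-0.002257, -0.003495) = (0.000554, 0.001780)  (running Σ = (0.000390, 0.001763))
  m=-6: (0.001006, -0.118738) × (0.014949, 0.017187) = (0.002056, -0.001758)  (running Σ = (0.002445, 0.000005))
  m=-5: (-0.297547, 0.077481) × (-0.066755, -0.057660) = (0.024330, 0.011984)  (running Σ = (0.026776, 0.011990))
  m=-4: (-0.121249, -0.212775) × (0.206741, 0.132497) = (0.003125, -0.060054)  (running Σ = (0.029901, -0.048065))
  m=-3: (-0.145052, 0.143828) × (-0.427179, -0.194599) = (0.089952, -0.033213)  (running Σ = (0.119853, -0.081278))
  m=-2: (-0.244159, -0.141886) × (0.498863, 0.146139) = (-0.101067, -0.106463)  (running Σ = (0.018786, -0.187741))
  m=-1: (-0.040223, 0.149271) × (-0.083816, -0.012024) = (0.005166, -0.012028)  (running Σ = (0.023952, -0.199768))
  m=0: (-0.290251, -0.000000) × (-0.469154, 0.000000) = (0.136172, 0.000000)  (running Σ = (0.160124, -0.199768))
  m=1: (0.040223, 0.149271) × (0.083816, -0.012024) = (0.005166, 0.012028)  (running Σ = (0.165290, -0.187741))
  m=2: (-0.244159, 0.141886) × (0.498863, -0.146139) = (-0.101067, 0.106463)  (running Σ = (0.064224, -0.081278))
  m=3: (0.145052, 0.143828) × (0.427179, -0.194599) = (0.089952, 0.033213)  (running Σ = (0.154175, -0.048065))
  m=4: (-0.121249, 0.212775) × (0.206741, -0.132497) = (0.003125, 0.060054)  (running Σ = (0.157300, 0.011990))
  m=5: (0.297547, 0.077481) × (0.066755, -0.057660) = (0.024330, -0.011984)  (running Σ = (0.181631, 0.000005))
  m=6: (0.001006, 0.118738) × (0.014949, -0.017187) = (0.002056, 0.001758)  (running Σ = (0.183687, 0.001763))
  m=7: (0.431676, -0.120251) × (0.002257, -0.003495) = (0.000554, -0.001780)  (running Σ = (0.184241, -0.000017))
  m=8: (-0.176212, -0.297400) × (0.000200, -0.000435) = (-0.000164, 0.000017)  (running Σ = (0.184076, 0.000000))
Accumulated sum (0.184076, 0.000000); after 4π/(2l+1) scaling, (0.136069, 0.000000) ⇒ P_8 = 0.136069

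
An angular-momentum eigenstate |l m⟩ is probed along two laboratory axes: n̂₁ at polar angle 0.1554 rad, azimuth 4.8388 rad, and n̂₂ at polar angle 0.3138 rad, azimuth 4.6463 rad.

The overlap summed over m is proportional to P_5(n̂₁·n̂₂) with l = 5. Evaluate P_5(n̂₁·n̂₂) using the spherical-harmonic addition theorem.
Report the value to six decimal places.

0.808239

Addition theorem: P_5(cos γ) = (4π/11) Σ_m Y*_{lm}(Ω₁) Y_{lm}(Ω₂), m = −5…5:
  m=-5: Y*=(0.000024, -0.000033)  Y=(-0.000422, 0.001230)  product (0.000000, 0.000000)
  m=-4: Y*=(0.000728, 0.000403)  Y=(0.012234, 0.003312)  product (0.000008, 0.000007)
  m=-3: Y*=(-0.003696, 0.009275)  Y=(0.014314, -0.071247)  product (0.000608, 0.000396)
  m=-2: Y*=(-0.074878, -0.019345)  Y=(-0.260986, -0.034699)  product (0.018871, 0.007647)
  m=-1: Y*=(0.045881, -0.361017)  Y=(-0.036058, 0.544808)  product (0.195030, 0.038014)
  m=+0: Y*=(0.773507, -0.000000)  Y=(0.359996, 0.000000)  product (0.278460, 0.000000)
  m=+1: Y*=(-0.045881, -0.361017)  Y=(0.036058, 0.544808)  product (0.195030, -0.038014)
  m=+2: Y*=(-0.074878, 0.019345)  Y=(-0.260986, 0.034699)  product (0.018871, -0.007647)
  m=+3: Y*=(0.003696, 0.009275)  Y=(-0.014314, -0.071247)  product (0.000608, -0.000396)
  m=+4: Y*=(0.000728, -0.000403)  Y=(0.012234, -0.003312)  product (0.000008, -0.000007)
  m=+5: Y*=(-0.000024, -0.000033)  Y=(0.000422, 0.001230)  product (0.000000, -0.000000)
Accumulated sum (0.707494, -0.000000); after 4π/(2l+1) scaling, (0.808239, -0.000000) ⇒ P_5 = 0.808239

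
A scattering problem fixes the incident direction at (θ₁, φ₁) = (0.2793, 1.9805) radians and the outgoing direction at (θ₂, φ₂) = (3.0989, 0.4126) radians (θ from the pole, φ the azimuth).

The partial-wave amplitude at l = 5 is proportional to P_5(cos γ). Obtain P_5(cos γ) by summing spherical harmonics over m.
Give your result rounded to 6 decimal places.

Summing Y*_{l m}(θ₁,φ₁)·Y_{l m}(θ₂,φ₂) over m ∈ [−5, 5]; prefactor 4π/(2·5+1) = 1.142397:
  [-5]  conj(Y_{5,-5})(Ω₁) = -0.000656-0.000340i ; Y_{5,-5}(Ω₂) = -0.000000-0.000000i ; Δ = +0.000000+0.000000i
  [-4]  conj(Y_{5,-4})(Ω₁) = -0.000554+0.008130i ; Y_{5,-4}(Ω₂) = +0.000000+0.000005i ; Δ = -0.000000+0.000000i
  [-3]  conj(Y_{5,-3})(Ω₁) = +0.049963-0.017768i ; Y_{5,-3}(Ω₂) = +0.000070-0.000203i ; Δ = -0.000000-0.000011i
  [-2]  conj(Y_{5,-2})(Ω₁) = -0.149772-0.160322i ; Y_{5,-2}(Ω₂) = -0.004173+0.004520i ; Δ = +0.001350-0.000008i
  [-1]  conj(Y_{5,-1})(Ω₁) = -0.210793+0.485387i ; Y_{5,-1}(Ω₂) = +0.099541-0.043572i ; Δ = +0.000167+0.057501i
  [+0]  conj(Y_{5,0})(Ω₁) = +0.461797-0.000000i ; Y_{5,0}(Ω₂) = -0.922856+0.000000i ; Δ = -0.426172+0.000000i
  [+1]  conj(Y_{5,1})(Ω₁) = +0.210793+0.485387i ; Y_{5,1}(Ω₂) = -0.099541-0.043572i ; Δ = +0.000167-0.057501i
  [+2]  conj(Y_{5,2})(Ω₁) = -0.149772+0.160322i ; Y_{5,2}(Ω₂) = -0.004173-0.004520i ; Δ = +0.001350+0.000008i
  [+3]  conj(Y_{5,3})(Ω₁) = -0.049963-0.017768i ; Y_{5,3}(Ω₂) = -0.000070-0.000203i ; Δ = -0.000000+0.000011i
  [+4]  conj(Y_{5,4})(Ω₁) = -0.000554-0.008130i ; Y_{5,4}(Ω₂) = +0.000000-0.000005i ; Δ = -0.000000-0.000000i
  [+5]  conj(Y_{5,5})(Ω₁) = +0.000656-0.000340i ; Y_{5,5}(Ω₂) = +0.000000-0.000000i ; Δ = +0.000000-0.000000i
Σ over m = -0.423139-0.000000i; ×(4π/11) → -0.483393-0.000000i. Real part: -0.483393

-0.483393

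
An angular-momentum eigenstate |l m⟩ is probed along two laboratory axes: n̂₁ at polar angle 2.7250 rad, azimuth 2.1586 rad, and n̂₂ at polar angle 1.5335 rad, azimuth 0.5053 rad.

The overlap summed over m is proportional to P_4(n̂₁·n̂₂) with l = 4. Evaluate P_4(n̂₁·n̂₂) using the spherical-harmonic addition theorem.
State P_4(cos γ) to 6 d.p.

0.358044

Summing Y*_{l m}(θ₁,φ₁)·Y_{l m}(θ₂,φ₂) over m ∈ [−4, 4]; prefactor 4π/(2·4+1) = 1.396263:
  term(m=-4) = +0.004953+0.001697i   from Y*(Ω₁)=-0.008348+0.008431i, Y(Ω₂)=-0.192112-0.397292i
  term(m=-3) = -0.000865+0.003425i   from Y*(Ω₁)=-0.074436-0.014517i, Y(Ω₂)=+0.002555-0.046504i
  term(m=-2) = +0.086756+0.014447i   from Y*(Ω₁)=-0.102354-0.245374i, Y(Ω₂)=-0.175775+0.280243i
  term(m=-1) = -0.002170+0.026245i   from Y*(Ω₁)=+0.277041-0.415741i, Y(Ω₂)=-0.046125+0.025517i
  term(m=+0) = +0.079083+0.000000i   from Y*(Ω₁)=+0.252701-0.000000i, Y(Ω₂)=+0.312951+0.000000i
  term(m=+1) = -0.002170-0.026245i   from Y*(Ω₁)=-0.277041-0.415741i, Y(Ω₂)=+0.046125+0.025517i
  term(m=+2) = +0.086756-0.014447i   from Y*(Ω₁)=-0.102354+0.245374i, Y(Ω₂)=-0.175775-0.280243i
  term(m=+3) = -0.000865-0.003425i   from Y*(Ω₁)=+0.074436-0.014517i, Y(Ω₂)=-0.002555-0.046504i
  term(m=+4) = +0.004953-0.001697i   from Y*(Ω₁)=-0.008348-0.008431i, Y(Ω₂)=-0.192112+0.397292i
Accumulated sum +0.256430-0.000000i; after 4π/(2l+1) scaling, +0.358044-0.000000i ⇒ P_4 = 0.358044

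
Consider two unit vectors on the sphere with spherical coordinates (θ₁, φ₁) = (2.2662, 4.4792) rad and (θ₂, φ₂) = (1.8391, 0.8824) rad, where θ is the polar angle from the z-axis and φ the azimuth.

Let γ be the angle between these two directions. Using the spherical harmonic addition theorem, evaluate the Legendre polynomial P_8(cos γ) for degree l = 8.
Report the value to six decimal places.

-0.087115

Term-by-term m-sum for l=8 (normalisation 4π/17 = 0.739198):
  m=-8: -0.01808 - 0.05957j × 0.27486 - 0.26975j = -0.02104 - 0.01149j  (running Σ = -0.02104 - 0.01149j)
  m=-7: -0.20738 + 0.01278j × -0.42112 - 0.04497j = 0.08791 + 0.00395j  (running Σ = 0.06687 - 0.00755j)
  m=-6: -0.06794 + 0.39187j × 0.00900 + 0.01368j = -0.00597 + 0.00260j  (running Σ = 0.06090 - 0.00495j)
  m=-5: 0.40343 + 0.17288j × -0.10344 + 0.33395j = -0.09946 + 0.11684j  (running Σ = -0.03857 + 0.11189j)
  m=-4: 0.08962 - 0.12087j × 0.13701 - 0.05600j = 0.00551 - 0.02158j  (running Σ = -0.03305 + 0.09031j)
  m=-3: 0.17959 + 0.21341j × 0.24949 + 0.13449j = 0.01611 + 0.07740j  (running Σ = -0.01695 + 0.16771j)
  m=-2: 0.28168 - 0.14181j × -0.03830 - 0.19494j = -0.03843 - 0.04948j  (running Σ = -0.05538 + 0.11823j)
  m=-1: 0.03351 + 0.14110j × 0.15825 - 0.19237j = 0.03245 + 0.01588j  (running Σ = -0.02293 + 0.13411j)
  m=0: 0.33948 + 0.00000j × -0.21204 + 0.00000j = -0.07198 + 0.00000j  (running Σ = -0.09492 + 0.13411j)
  m=1: -0.03351 + 0.14110j × -0.15825 - 0.19237j = 0.03245 - 0.01588j  (running Σ = -0.06247 + 0.11823j)
  m=2: 0.28168 + 0.14181j × -0.03830 + 0.19494j = -0.03843 + 0.04948j  (running Σ = -0.10090 + 0.16771j)
  m=3: -0.17959 + 0.21341j × -0.24949 + 0.13449j = 0.01611 - 0.07740j  (running Σ = -0.08480 + 0.09031j)
  m=4: 0.08962 + 0.12087j × 0.13701 + 0.05600j = 0.00551 + 0.02158j  (running Σ = -0.07929 + 0.11189j)
  m=5: -0.40343 + 0.17288j × 0.10344 + 0.33395j = -0.09946 - 0.11684j  (running Σ = -0.17875 - 0.00495j)
  m=6: -0.06794 - 0.39187j × 0.00900 - 0.01368j = -0.00597 - 0.00260j  (running Σ = -0.18472 - 0.00755j)
  m=7: 0.20738 + 0.01278j × 0.42112 - 0.04497j = 0.08791 - 0.00395j  (running Σ = -0.09681 - 0.01149j)
  m=8: -0.01808 + 0.05957j × 0.27486 + 0.26975j = -0.02104 + 0.01149j  (running Σ = -0.11785 - 0.00000j)
Accumulated sum -0.11785 - 0.00000j; after 4π/(2l+1) scaling, -0.08712 - 0.00000j ⇒ P_8 = -0.087115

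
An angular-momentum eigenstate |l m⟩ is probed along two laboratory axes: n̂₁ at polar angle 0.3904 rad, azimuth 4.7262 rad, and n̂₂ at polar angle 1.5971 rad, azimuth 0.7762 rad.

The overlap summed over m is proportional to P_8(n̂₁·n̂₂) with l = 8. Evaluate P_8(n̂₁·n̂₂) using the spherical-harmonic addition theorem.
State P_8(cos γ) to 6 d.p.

-0.220287

Addition theorem: P_8(cos γ) = (4π/17) Σ_m Y*_{lm}(Ω₁) Y_{lm}(Ω₂), m = −8…8:
  m=-8: Y*=0.00023 + 0.00003j  Y=0.51261 + 0.03779j  product 0.00011 + 0.00002j
  m=-7: Y*=-0.00021 + 0.00219j  Y=-0.03571 - 0.04063j  product 0.00010 - 0.00007j
  m=-6: Y*=-0.01348 - 0.00112j  Y=0.02051 - 0.37117j  product -0.00069 + 0.00498j
  m=-5: Y*=0.00407 - 0.05885j  Y=-0.04716 + 0.04301j  product 0.00234 + 0.00295j
  m=-4: Y*=0.18634 + 0.01030j  Y=-0.33153 - 0.01220j  product -0.06165 - 0.00569j
  m=-3: Y*=-0.01713 + 0.41309j  Y=0.04704 + 0.04971j  product -0.02134 + 0.01858j
  m=-2: Y*=-0.56385 - 0.01558j  Y=-0.00579 + 0.31494j  product 0.00817 - 0.17749j
  m=-1: Y*=0.00351 - 0.25383j  Y=0.05024 - 0.04933j  product -0.01234 - 0.01293j
  m=+0: Y*=-0.41078 + 0.00000j  Y=0.31015 + 0.00000j  product -0.12740 + 0.00000j
  m=+1: Y*=-0.00351 - 0.25383j  Y=-0.05024 - 0.04933j  product -0.01234 + 0.01293j
  m=+2: Y*=-0.56385 + 0.01558j  Y=-0.00579 - 0.31494j  product 0.00817 + 0.17749j
  m=+3: Y*=0.01713 + 0.41309j  Y=-0.04704 + 0.04971j  product -0.02134 - 0.01858j
  m=+4: Y*=0.18634 - 0.01030j  Y=-0.33153 + 0.01220j  product -0.06165 + 0.00569j
  m=+5: Y*=-0.00407 - 0.05885j  Y=0.04716 + 0.04301j  product 0.00234 - 0.00295j
  m=+6: Y*=-0.01348 + 0.00112j  Y=0.02051 + 0.37117j  product -0.00069 - 0.00498j
  m=+7: Y*=0.00021 + 0.00219j  Y=0.03571 - 0.04063j  product 0.00010 + 0.00007j
  m=+8: Y*=0.00023 - 0.00003j  Y=0.51261 - 0.03779j  product 0.00011 - 0.00002j
Σ over m = -0.29801 - 0.00000j; ×(4π/17) → -0.22029 - 0.00000j. Real part: -0.220287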